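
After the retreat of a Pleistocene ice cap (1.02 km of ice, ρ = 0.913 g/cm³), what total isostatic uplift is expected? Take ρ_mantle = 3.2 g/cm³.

Removing the load lets mantle flow back in; uplift u satisfies ρ_ice t = ρ_m u.
u = t ρ_ice/ρ_m = 1.02 km × 0.913/3.2 = 0.291 km.

0.291 km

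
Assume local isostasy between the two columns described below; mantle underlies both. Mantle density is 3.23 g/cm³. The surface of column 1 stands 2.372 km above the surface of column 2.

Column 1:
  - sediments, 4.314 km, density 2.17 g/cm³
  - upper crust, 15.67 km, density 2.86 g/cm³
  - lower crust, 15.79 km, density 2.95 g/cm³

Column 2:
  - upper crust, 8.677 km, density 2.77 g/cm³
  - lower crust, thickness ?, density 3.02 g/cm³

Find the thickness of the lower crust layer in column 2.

14.9 km

Take the compensation level at the base of the deeper column (depth z_c below the surface of column 1) and equate Σ ρ_i t_i down to z_c; mantle fills any gap and the z_c terms cancel.
Column 1: 4.314×2.17 + 15.67×2.86 + 15.79×2.95 + (z_c − 35.774)×3.23
Column 2: 2.372×0 + 8.677×2.77 + x×3.02 + (z_c − 2.372 − 8.677 − x)×3.23
The z_c×3.23 term appears on both sides and cancels. Collect the known terms of each column as K = Σ(ρt)_known − 3.23 × (depth of known layers): K_1 = 100.75808 − 3.23×35.774 = −14.79194; K_2 = 24.03529 − 3.23×(2.372 + 8.677) = −11.65298.
Balance: K_1 = K_2 − x×(3.23 − 3.02), so x = (K_2 − K_1)/(3.23 − 3.02) = 3.13896/0.21 = 14.9 km.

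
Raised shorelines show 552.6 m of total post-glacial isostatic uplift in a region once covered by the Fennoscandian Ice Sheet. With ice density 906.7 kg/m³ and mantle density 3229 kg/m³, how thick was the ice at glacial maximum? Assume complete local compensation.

u = t ρ_ice/ρ_m → t = u ρ_m/ρ_ice = 552.6 m × 3229/906.7 = 1970 m.

1970 m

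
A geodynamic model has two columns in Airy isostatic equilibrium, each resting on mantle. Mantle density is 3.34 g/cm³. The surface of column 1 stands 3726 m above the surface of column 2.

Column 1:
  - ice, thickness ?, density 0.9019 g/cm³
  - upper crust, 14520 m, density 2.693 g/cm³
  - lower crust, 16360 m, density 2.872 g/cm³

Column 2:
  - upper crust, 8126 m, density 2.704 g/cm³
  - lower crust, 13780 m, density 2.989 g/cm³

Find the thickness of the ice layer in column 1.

Take the compensation level at the base of the deeper column (depth z_c below the surface of column 1) and equate Σ ρ_i t_i down to z_c; mantle fills any gap and the z_c terms cancel.
Column 1: x×0.9019 + 14520×2.693 + 16360×2.872 + (z_c − 30880 − x)×3.34
Column 2: 3726×0 + 8126×2.704 + 13780×2.989 + (z_c − 3726 − 21906)×3.34
The z_c×3.34 term appears on both sides and cancels. Collect the known terms of each column as K = Σ(ρt)_known − 3.34 × (depth of known layers): K_1 = 86088.28 − 3.34×30880 = −17050.92; K_2 = 63161.124 − 3.34×(3726 + 21906) = −22449.756.
Balance: K_1 − x×(3.34 − 0.9019) = K_2, so x = (K_1 − K_2)/(3.34 − 0.9019) = 5398.84/2.4381 = 2210 m.

2210 m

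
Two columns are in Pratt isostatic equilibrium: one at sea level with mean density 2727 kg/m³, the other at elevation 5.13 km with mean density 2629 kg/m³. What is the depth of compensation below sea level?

138 km

ρ_ref D = ρ (D + h) → D (ρ_ref − ρ) = ρ h.
D = ρ h/(ρ_ref − ρ) = 2629 × 5.13 km/(2727 − 2629) = 138 km.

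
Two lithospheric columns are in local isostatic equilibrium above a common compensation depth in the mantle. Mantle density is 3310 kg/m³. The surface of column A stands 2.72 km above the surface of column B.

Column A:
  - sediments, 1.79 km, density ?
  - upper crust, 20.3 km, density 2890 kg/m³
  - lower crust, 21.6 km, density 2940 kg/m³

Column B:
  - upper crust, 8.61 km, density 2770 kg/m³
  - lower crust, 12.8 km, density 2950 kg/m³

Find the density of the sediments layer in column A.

2340 kg/m³

Take the compensation level at the base of the deeper column (depth z_c below the surface of column A) and equate Σ ρ_i t_i down to z_c; mantle fills any gap and the z_c terms cancel.
Column A: 1.79×ρ + 20.3×2890 + 21.6×2940 + (z_c − 43.69)×3310
Column B: 2.72×0 + 8.61×2770 + 12.8×2950 + (z_c − 2.72 − 21.41)×3310
The z_c×3310 term appears on both sides and cancels. Collect the known terms of each column as K = Σ(ρt)_known − 3310 × (depth of known layers): K_A = 122171 − 3310×43.69 = −22442.9; K_B = 61609.7 − 3310×(2.72 + 21.41) = −18260.6.
Balance: K_A + 1.79×ρ = K_B, so ρ = (K_B − K_A)/1.79 = 4182.3/1.79 = 2340 kg/m³.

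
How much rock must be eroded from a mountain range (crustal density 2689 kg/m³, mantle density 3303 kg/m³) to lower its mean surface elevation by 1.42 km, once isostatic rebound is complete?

Net drop Δ = e − u = e − e ρ_c/ρ_m = e (ρ_m − ρ_c)/ρ_m.
e = Δ ρ_m/(ρ_m − ρ_c) = 1.42 km × 3303/614 = 7.64 km.

7.64 km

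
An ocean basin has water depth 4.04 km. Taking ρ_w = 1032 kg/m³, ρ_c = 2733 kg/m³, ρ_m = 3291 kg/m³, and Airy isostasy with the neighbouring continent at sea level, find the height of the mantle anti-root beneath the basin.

12.3 km

For local isostatic compensation: replacing crust with seawater at the top is compensated by replacing crust with mantle at the base: d (ρ_c − ρ_w) = a (ρ_m − ρ_c).
a = d (ρ_c − ρ_w)/(ρ_m − ρ_c) = 4.04 km × 1701/558 = 12.3 km.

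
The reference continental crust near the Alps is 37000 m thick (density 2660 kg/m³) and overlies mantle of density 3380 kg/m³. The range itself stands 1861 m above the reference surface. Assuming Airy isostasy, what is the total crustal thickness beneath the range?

45700 m

Root depth r = h ρ_c / (ρ_m − ρ_c) = 1861 m × 2660 / 720 = 6875 m.
Total thickness = T + h + r = 37000 m + 1861 m + 6875 m = 45700 m.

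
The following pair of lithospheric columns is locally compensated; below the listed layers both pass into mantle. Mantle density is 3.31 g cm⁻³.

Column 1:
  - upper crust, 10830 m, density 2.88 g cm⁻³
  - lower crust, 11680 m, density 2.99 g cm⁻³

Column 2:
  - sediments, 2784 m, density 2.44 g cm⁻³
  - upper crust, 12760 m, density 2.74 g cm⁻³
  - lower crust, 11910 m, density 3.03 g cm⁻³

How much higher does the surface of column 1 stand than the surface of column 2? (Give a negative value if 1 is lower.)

−1400 m

For any compensation level in the mantle, the mantle terms cancel and isostasy reduces to e = (Σt_1 − Σt_2) − (Σ(ρt)_1 − Σ(ρt)_2) / ρ_m.
Σt_1 = 22510 m; Σt_2 = 27454 m; Σ(ρt)_1 = 66113.6; Σ(ρt)_2 = 77842.66 (in m·g cm⁻³).
e = (22510 − 27454) − (66113.6 − 77842.66) / 3.31 = −1400 m.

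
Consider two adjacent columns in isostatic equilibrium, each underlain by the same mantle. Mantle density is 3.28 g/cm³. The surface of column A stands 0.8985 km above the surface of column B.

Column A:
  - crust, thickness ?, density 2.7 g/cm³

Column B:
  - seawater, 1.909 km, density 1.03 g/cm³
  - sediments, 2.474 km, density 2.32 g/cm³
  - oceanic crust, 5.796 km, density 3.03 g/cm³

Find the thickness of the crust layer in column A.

Take the compensation level at the base of the deeper column (depth z_c below the surface of column A) and equate Σ ρ_i t_i down to z_c; mantle fills any gap and the z_c terms cancel.
Column A: x×2.7 + (z_c − 0 − x)×3.28
Column B: 0.8985×0 + 1.909×1.03 + 2.474×2.32 + 5.796×3.03 + (z_c − 0.8985 − 10.179)×3.28
The z_c×3.28 term appears on both sides and cancels. Collect the known terms of each column as K = Σ(ρt)_known − 3.28 × (depth of known layers): K_A = 0 − 3.28×0 = 0; K_B = 25.26783 − 3.28×(0.8985 + 10.179) = −11.06637.
Balance: K_A − x×(3.28 − 2.7) = K_B, so x = (K_A − K_B)/(3.28 − 2.7) = 11.0664/0.58 = 19.1 km.

19.1 km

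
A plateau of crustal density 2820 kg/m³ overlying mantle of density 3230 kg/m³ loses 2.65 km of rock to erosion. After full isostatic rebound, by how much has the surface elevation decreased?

Rebound u = e ρ_c/ρ_m = 2.65 km × 2820/3230 = 2.314 km.
Net surface drop = e − u = 2.65 km − 2.314 km = e (ρ_m − ρ_c)/ρ_m = 0.336 km.

0.336 km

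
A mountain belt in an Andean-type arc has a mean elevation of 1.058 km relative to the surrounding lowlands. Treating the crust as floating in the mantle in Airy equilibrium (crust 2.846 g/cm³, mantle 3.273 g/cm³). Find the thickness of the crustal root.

Isostatic balance requires: the weight of the topography is balanced by the buoyancy of the root, ρ_c h = (ρ_m − ρ_c) r.
r = h · ρ_c / (ρ_m − ρ_c) = 1.058 km × 2.846 / (3.273 − 2.846) = 7.05 km.

7.05 km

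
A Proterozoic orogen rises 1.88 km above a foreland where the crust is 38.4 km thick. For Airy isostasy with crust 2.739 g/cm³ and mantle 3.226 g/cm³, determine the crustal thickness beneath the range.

50.9 km

Root depth r = h ρ_c / (ρ_m − ρ_c) = 1.88 km × 2.739 / 0.487 = 10.57 km.
Total thickness = T + h + r = 38.4 km + 1.88 km + 10.57 km = 50.9 km.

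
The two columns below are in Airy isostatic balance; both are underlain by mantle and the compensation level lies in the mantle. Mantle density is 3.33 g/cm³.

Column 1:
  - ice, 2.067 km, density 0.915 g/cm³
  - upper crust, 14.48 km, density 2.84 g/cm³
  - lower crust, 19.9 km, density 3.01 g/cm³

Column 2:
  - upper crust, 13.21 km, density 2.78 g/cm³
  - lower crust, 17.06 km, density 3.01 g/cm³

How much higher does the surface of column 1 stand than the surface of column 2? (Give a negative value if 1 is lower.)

1.72 km

For any compensation level in the mantle, the mantle terms cancel and isostasy reduces to e = (Σt_1 − Σt_2) − (Σ(ρt)_1 − Σ(ρt)_2) / ρ_m.
Σt_1 = 36.447 km; Σt_2 = 30.27 km; Σ(ρt)_1 = 102.913505; Σ(ρt)_2 = 88.0744 (in km·g/cm³).
e = (36.447 − 30.27) − (102.913505 − 88.0744) / 3.33 = 1.72 km.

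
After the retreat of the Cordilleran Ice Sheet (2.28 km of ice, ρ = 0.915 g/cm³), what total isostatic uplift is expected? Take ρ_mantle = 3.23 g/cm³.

0.646 km

Removing the load lets mantle flow back in; uplift u satisfies ρ_ice t = ρ_m u.
u = t ρ_ice/ρ_m = 2.28 km × 0.915/3.23 = 0.646 km.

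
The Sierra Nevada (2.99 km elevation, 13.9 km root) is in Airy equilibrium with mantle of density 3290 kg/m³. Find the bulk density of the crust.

2710 kg/m³

ρ_c h = (ρ_m − ρ_c) r → ρ_c (h + r) = ρ_m r → ρ_c = ρ_m r / (h + r).
ρ_c = 3290 × 13.9 km / (2.99 km + 13.9 km) = 2710 kg/m³.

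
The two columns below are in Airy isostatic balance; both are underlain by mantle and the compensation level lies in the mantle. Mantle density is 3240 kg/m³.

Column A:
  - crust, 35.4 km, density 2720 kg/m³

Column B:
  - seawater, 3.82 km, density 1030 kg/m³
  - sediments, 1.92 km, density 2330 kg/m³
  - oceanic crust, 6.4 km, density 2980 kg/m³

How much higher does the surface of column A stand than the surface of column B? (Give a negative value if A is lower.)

For any compensation level in the mantle, the mantle terms cancel and isostasy reduces to e = (Σt_A − Σt_B) − (Σ(ρt)_A − Σ(ρt)_B) / ρ_m.
Σt_A = 35.4 km; Σt_B = 12.14 km; Σ(ρt)_A = 96288; Σ(ρt)_B = 27480.2 (in km·kg/m³).
e = (35.4 − 12.14) − (96288 − 27480.2) / 3240 = 2.02 km.

2.02 km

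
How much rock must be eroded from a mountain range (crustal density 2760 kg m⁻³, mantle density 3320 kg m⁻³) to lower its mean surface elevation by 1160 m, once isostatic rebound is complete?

6880 m

Net drop Δ = e − u = e − e ρ_c/ρ_m = e (ρ_m − ρ_c)/ρ_m.
e = Δ ρ_m/(ρ_m − ρ_c) = 1160 m × 3320/560 = 6880 m.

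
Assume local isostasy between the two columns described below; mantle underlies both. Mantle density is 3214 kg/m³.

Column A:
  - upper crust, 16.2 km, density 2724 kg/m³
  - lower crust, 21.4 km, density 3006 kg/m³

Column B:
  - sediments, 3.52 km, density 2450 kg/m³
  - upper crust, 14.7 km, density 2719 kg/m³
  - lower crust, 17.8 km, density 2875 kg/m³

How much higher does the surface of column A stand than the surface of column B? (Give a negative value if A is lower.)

For any compensation level in the mantle, the mantle terms cancel and isostasy reduces to e = (Σt_A − Σt_B) − (Σ(ρt)_A − Σ(ρt)_B) / ρ_m.
Σt_A = 37.6 km; Σt_B = 36.02 km; Σ(ρt)_A = 108457.2; Σ(ρt)_B = 99768.3 (in km·kg/m³).
e = (37.6 − 36.02) − (108457.2 − 99768.3) / 3214 = −1.12 km.

−1.12 km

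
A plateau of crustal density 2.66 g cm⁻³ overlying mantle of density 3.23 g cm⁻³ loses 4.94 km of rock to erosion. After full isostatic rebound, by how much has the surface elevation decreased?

0.872 km

Rebound u = e ρ_c/ρ_m = 4.94 km × 2.66/3.23 = 4.068 km.
Net surface drop = e − u = 4.94 km − 4.068 km = e (ρ_m − ρ_c)/ρ_m = 0.872 km.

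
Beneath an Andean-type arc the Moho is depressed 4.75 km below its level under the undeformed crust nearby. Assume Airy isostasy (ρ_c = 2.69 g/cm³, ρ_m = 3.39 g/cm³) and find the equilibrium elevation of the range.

1.24 km

Equating mass per unit area of the two columns: ρ_c h = (ρ_m − ρ_c) r.
h = r (ρ_m − ρ_c) / ρ_c = 4.75 km × (3.39 − 2.69) / 2.69 = 1.24 km.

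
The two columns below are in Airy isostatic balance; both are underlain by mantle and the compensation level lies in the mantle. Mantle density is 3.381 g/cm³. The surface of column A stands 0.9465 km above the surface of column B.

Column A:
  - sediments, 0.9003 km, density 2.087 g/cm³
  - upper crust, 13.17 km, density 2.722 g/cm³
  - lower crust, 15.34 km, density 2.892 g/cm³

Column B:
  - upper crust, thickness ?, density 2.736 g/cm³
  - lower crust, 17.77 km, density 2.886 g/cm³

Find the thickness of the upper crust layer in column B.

Take the compensation level at the base of the deeper column (depth z_c below the surface of column A) and equate Σ ρ_i t_i down to z_c; mantle fills any gap and the z_c terms cancel.
Column A: 0.9003×2.087 + 13.17×2.722 + 15.34×2.892 + (z_c − 29.4103)×3.381
Column B: 0.9465×0 + x×2.736 + 17.77×2.886 + (z_c − 0.9465 − 17.77 − x)×3.381
The z_c×3.381 term appears on both sides and cancels. Collect the known terms of each column as K = Σ(ρt)_known − 3.381 × (depth of known layers): K_A = 82.0909461 − 3.381×29.4103 = −17.3452782; K_B = 51.28422 − 3.381×(0.9465 + 17.77) = −11.9962665.
Balance: K_A = K_B − x×(3.381 − 2.736), so x = (K_B − K_A)/(3.381 − 2.736) = 5.34901/0.645 = 8.29 km.

8.29 km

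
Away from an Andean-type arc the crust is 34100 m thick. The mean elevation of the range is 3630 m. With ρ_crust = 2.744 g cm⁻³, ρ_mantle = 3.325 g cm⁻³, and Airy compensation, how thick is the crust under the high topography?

Root depth r = h ρ_c / (ρ_m − ρ_c) = 3630 m × 2.744 / 0.581 = 17140 m.
Total thickness = T + h + r = 34100 m + 3630 m + 17140 m = 54900 m.

54900 m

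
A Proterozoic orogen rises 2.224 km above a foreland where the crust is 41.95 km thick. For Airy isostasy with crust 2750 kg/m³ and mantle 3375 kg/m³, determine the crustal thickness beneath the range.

Root depth r = h ρ_c / (ρ_m − ρ_c) = 2.224 km × 2750 / 625 = 9.786 km.
Total thickness = T + h + r = 41.95 km + 2.224 km + 9.786 km = 54 km.

54 km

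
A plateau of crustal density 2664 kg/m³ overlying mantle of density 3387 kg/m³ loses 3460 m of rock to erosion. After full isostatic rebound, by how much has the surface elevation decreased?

Rebound u = e ρ_c/ρ_m = 3460 m × 2664/3387 = 2721 m.
Net surface drop = e − u = 3460 m − 2721 m = e (ρ_m − ρ_c)/ρ_m = 739 m.

739 m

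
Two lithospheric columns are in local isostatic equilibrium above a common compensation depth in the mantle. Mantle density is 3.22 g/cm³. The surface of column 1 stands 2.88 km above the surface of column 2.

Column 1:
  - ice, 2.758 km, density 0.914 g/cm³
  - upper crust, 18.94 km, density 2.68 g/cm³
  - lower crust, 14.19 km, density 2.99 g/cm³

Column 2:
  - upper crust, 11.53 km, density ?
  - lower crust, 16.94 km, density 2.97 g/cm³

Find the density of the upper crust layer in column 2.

Take the compensation level at the base of the deeper column (depth z_c below the surface of column 1) and equate Σ ρ_i t_i down to z_c; mantle fills any gap and the z_c terms cancel.
Column 1: 2.758×0.914 + 18.94×2.68 + 14.19×2.99 + (z_c − 35.888)×3.22
Column 2: 2.88×0 + 11.53×ρ + 16.94×2.97 + (z_c − 2.88 − 28.47)×3.22
The z_c×3.22 term appears on both sides and cancels. Collect the known terms of each column as K = Σ(ρt)_known − 3.22 × (depth of known layers): K_1 = 95.708112 − 3.22×35.888 = −19.851248; K_2 = 50.3118 − 3.22×(2.88 + 28.47) = −50.6352.
Balance: K_1 = K_2 + 11.53×ρ, so ρ = (K_1 − K_2)/11.53 = 30.784/11.53 = 2.67 g/cm³.

2.67 g/cm³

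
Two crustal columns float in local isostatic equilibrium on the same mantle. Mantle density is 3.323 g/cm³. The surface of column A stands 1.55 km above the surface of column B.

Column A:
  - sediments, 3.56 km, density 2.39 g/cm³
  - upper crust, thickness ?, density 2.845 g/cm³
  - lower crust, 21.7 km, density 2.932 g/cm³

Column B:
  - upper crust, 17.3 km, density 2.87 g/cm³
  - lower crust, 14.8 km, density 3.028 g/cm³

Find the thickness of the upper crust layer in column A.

Take the compensation level at the base of the deeper column (depth z_c below the surface of column A) and equate Σ ρ_i t_i down to z_c; mantle fills any gap and the z_c terms cancel.
Column A: 3.56×2.39 + x×2.845 + 21.7×2.932 + (z_c − 25.26 − x)×3.323
Column B: 1.55×0 + 17.3×2.87 + 14.8×3.028 + (z_c − 1.55 − 32.1)×3.323
The z_c×3.323 term appears on both sides and cancels. Collect the known terms of each column as K = Σ(ρt)_known − 3.323 × (depth of known layers): K_A = 72.1328 − 3.323×25.26 = −11.80618; K_B = 94.4654 − 3.323×(1.55 + 32.1) = −17.35355.
Balance: K_A − x×(3.323 − 2.845) = K_B, so x = (K_A − K_B)/(3.323 − 2.845) = 5.54737/0.478 = 11.6 km.

11.6 km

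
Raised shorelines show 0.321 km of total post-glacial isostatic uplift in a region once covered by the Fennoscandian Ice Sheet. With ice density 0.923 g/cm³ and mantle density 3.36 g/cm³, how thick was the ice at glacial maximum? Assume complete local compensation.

u = t ρ_ice/ρ_m → t = u ρ_m/ρ_ice = 0.321 km × 3.36/0.923 = 1.17 km.

1.17 km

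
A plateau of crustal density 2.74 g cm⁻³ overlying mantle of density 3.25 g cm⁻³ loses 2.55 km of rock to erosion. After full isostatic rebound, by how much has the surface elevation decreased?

0.4 km

Rebound u = e ρ_c/ρ_m = 2.55 km × 2.74/3.25 = 2.15 km.
Net surface drop = e − u = 2.55 km − 2.15 km = e (ρ_m − ρ_c)/ρ_m = 0.4 km.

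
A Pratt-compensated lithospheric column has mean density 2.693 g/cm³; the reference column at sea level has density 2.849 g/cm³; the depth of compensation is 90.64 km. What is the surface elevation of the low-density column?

ρ_ref D = ρ (D + h) → h = D (ρ_ref − ρ)/ρ.
h = 90.64 km × (2.849 − 2.693)/2.693 = 5.25 km.

5.25 km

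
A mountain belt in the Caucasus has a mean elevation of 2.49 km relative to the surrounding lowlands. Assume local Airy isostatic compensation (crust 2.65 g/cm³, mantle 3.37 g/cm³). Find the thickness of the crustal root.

Balancing pressure at the compensation depth: the weight of the topography is balanced by the buoyancy of the root, ρ_c h = (ρ_m − ρ_c) r.
r = h · ρ_c / (ρ_m − ρ_c) = 2.49 km × 2.65 / (3.37 − 2.65) = 9.16 km.

9.16 km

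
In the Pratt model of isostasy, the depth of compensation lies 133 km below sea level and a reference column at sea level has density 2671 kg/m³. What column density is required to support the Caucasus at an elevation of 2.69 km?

2620 kg/m³

Pratt balance: ρ_ref D = ρ (D + h).
ρ = ρ_ref D/(D + h) = 2671 × 133 km/(133 km + 2.69 km) = 2620 kg/m³.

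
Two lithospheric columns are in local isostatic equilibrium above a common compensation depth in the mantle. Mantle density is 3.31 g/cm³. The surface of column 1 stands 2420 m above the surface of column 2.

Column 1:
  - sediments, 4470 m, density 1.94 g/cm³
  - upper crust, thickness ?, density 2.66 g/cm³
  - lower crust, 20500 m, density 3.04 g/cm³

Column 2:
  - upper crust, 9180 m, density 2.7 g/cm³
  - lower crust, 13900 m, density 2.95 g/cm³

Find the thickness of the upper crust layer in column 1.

Take the compensation level at the base of the deeper column (depth z_c below the surface of column 1) and equate Σ ρ_i t_i down to z_c; mantle fills any gap and the z_c terms cancel.
Column 1: 4470×1.94 + x×2.66 + 20500×3.04 + (z_c − 24970 − x)×3.31
Column 2: 2420×0 + 9180×2.7 + 13900×2.95 + (z_c − 2420 − 23080)×3.31
The z_c×3.31 term appears on both sides and cancels. Collect the known terms of each column as K = Σ(ρt)_known − 3.31 × (depth of known layers): K_1 = 70991.8 − 3.31×24970 = −11658.9; K_2 = 65791 − 3.31×(2420 + 23080) = −18614.
Balance: K_1 − x×(3.31 − 2.66) = K_2, so x = (K_1 − K_2)/(3.31 − 2.66) = 6955.1/0.65 = 10700 m.

10700 m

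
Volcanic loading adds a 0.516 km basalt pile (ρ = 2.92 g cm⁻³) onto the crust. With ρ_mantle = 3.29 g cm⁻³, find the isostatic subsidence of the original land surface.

0.458 km

Subaerial loading: s = t ρ_load / ρ_m.
s = 0.516 km × 2.92/3.29 = 0.458 km.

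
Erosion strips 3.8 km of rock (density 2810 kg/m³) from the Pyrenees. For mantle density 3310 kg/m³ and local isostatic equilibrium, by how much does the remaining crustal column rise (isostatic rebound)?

Unloading: uplift u = e ρ_c/ρ_m = 3.8 km × 2810/3310 = 3.23 km.

3.23 km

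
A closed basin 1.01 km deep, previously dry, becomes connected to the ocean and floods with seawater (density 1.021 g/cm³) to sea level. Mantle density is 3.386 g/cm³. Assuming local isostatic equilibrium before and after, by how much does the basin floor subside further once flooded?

After flooding the water column is d + s deep. Its weight must equal the weight of mantle displaced by the extra subsidence s: (d + s) ρ_w = s ρ_m.
s = d ρ_w / (ρ_m − ρ_w) = 1.01 km × 1.021/(3.386 − 1.021) = 0.436 km.

0.436 km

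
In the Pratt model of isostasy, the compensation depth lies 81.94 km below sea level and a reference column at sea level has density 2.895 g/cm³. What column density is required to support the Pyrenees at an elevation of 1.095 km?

Pratt balance: ρ_ref D = ρ (D + h).
ρ = ρ_ref D/(D + h) = 2.895 × 81.94 km/(81.94 km + 1.095 km) = 2.86 g/cm³.

2.86 g/cm³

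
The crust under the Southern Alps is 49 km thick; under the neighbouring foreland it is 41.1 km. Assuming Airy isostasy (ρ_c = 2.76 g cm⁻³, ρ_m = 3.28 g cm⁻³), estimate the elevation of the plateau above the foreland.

1.25 km

Excess crust Δ = 49 km − 41.1 km = 7.9 km, split between elevation h and root r with h + r = Δ.
Airy balance ρ_c h = (ρ_m − ρ_c) r gives r = h ρ_c/(ρ_m − ρ_c), so h (1 + ρ_c/(ρ_m − ρ_c)) = Δ, i.e. h = Δ (ρ_m − ρ_c)/ρ_m.
h = 7.9 km × 0.52/3.28 = 1.25 km.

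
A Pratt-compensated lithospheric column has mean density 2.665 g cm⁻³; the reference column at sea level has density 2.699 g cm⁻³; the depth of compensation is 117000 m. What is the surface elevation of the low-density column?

1490 m

ρ_ref D = ρ (D + h) → h = D (ρ_ref − ρ)/ρ.
h = 117000 m × (2.699 − 2.665)/2.665 = 1490 m.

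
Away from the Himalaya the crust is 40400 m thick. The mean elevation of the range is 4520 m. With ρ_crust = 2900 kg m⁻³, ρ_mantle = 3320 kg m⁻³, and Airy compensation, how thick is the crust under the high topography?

Root depth r = h ρ_c / (ρ_m − ρ_c) = 4520 m × 2900 / 420 = 31210 m.
Total thickness = T + h + r = 40400 m + 4520 m + 31210 m = 76100 m.

76100 m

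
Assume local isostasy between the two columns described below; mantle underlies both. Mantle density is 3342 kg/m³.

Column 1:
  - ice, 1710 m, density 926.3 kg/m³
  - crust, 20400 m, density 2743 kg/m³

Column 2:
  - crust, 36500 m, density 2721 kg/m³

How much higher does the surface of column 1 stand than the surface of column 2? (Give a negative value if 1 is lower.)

−1890 m

For any compensation level in the mantle, the mantle terms cancel and isostasy reduces to e = (Σt_1 − Σt_2) − (Σ(ρt)_1 − Σ(ρt)_2) / ρ_m.
Σt_1 = 22110 m; Σt_2 = 36500 m; Σ(ρt)_1 = 57541173; Σ(ρt)_2 = 99316500 (in m·kg/m³).
e = (22110 − 36500) − (57541173 − 99316500) / 3342 = −1890 m.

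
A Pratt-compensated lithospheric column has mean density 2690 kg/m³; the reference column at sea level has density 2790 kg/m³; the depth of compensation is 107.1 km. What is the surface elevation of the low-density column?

3.98 km

ρ_ref D = ρ (D + h) → h = D (ρ_ref − ρ)/ρ.
h = 107.1 km × (2790 − 2690)/2690 = 3.98 km.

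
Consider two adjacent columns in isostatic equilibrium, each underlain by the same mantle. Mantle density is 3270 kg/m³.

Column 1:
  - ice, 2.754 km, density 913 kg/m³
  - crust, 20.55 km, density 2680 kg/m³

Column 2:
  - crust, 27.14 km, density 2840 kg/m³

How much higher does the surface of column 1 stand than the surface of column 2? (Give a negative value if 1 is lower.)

For any compensation level in the mantle, the mantle terms cancel and isostasy reduces to e = (Σt_1 − Σt_2) − (Σ(ρt)_1 − Σ(ρt)_2) / ρ_m.
Σt_1 = 23.304 km; Σt_2 = 27.14 km; Σ(ρt)_1 = 57588.402; Σ(ρt)_2 = 77077.6 (in km·kg/m³).
e = (23.304 − 27.14) − (57588.402 − 77077.6) / 3270 = 2.12 km.

2.12 km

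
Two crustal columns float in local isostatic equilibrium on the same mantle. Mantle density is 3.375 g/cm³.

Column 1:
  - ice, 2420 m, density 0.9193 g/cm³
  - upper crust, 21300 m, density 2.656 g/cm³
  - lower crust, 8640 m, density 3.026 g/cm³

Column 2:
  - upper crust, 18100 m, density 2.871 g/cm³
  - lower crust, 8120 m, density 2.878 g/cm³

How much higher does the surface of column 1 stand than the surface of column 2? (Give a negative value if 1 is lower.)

3290 m

For any compensation level in the mantle, the mantle terms cancel and isostasy reduces to e = (Σt_1 − Σt_2) − (Σ(ρt)_1 − Σ(ρt)_2) / ρ_m.
Σt_1 = 32360 m; Σt_2 = 26220 m; Σ(ρt)_1 = 84942.146; Σ(ρt)_2 = 75334.46 (in m·g/cm³).
e = (32360 − 26220) − (84942.146 − 75334.46) / 3.375 = 3290 m.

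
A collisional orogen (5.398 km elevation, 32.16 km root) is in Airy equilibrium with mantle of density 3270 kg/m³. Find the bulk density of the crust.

2800 kg/m³

ρ_c h = (ρ_m − ρ_c) r → ρ_c (h + r) = ρ_m r → ρ_c = ρ_m r / (h + r).
ρ_c = 3270 × 32.16 km / (5.398 km + 32.16 km) = 2800 kg/m³.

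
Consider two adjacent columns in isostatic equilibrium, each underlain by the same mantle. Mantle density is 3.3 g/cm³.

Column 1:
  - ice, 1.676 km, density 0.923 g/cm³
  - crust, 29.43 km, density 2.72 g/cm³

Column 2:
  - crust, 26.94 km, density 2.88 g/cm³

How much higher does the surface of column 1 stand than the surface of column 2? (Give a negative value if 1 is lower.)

For any compensation level in the mantle, the mantle terms cancel and isostasy reduces to e = (Σt_1 − Σt_2) − (Σ(ρt)_1 − Σ(ρt)_2) / ρ_m.
Σt_1 = 31.106 km; Σt_2 = 26.94 km; Σ(ρt)_1 = 81.596548; Σ(ρt)_2 = 77.5872 (in km·g/cm³).
e = (31.106 − 26.94) − (81.596548 − 77.5872) / 3.3 = 2.95 km.

2.95 km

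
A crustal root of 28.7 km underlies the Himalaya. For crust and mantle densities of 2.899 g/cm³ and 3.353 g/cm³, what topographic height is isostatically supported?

Equating mass per unit area of the two columns: ρ_c h = (ρ_m − ρ_c) r.
h = r (ρ_m − ρ_c) / ρ_c = 28.7 km × (3.353 − 2.899) / 2.899 = 4.49 km.

4.49 km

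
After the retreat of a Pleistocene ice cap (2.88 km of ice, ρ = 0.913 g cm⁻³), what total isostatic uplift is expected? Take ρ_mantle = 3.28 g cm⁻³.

Removing the load lets mantle flow back in; uplift u satisfies ρ_ice t = ρ_m u.
u = t ρ_ice/ρ_m = 2.88 km × 0.913/3.28 = 0.802 km.

0.802 km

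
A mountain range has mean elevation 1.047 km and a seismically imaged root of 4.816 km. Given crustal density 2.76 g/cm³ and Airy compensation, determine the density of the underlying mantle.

Airy balance: ρ_c h = (ρ_m − ρ_c) r → ρ_m = ρ_c (1 + h/r).
ρ_m = 2.76 × (1 + 1.047 km/4.816 km) = 3.36 g/cm³.

3.36 g/cm³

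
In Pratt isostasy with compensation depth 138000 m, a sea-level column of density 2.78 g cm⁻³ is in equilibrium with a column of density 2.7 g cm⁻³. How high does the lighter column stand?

4090 m

ρ_ref D = ρ (D + h) → h = D (ρ_ref − ρ)/ρ.
h = 138000 m × (2.78 − 2.7)/2.7 = 4090 m.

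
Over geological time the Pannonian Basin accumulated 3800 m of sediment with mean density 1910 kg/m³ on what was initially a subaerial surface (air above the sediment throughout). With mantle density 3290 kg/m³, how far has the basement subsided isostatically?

Subaerial load: s = t ρ_sed / ρ_m = 3800 m × 1910/3290 = 2210 m.

2210 m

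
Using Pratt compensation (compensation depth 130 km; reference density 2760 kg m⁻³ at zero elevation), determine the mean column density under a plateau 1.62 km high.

2730 kg m⁻³

Pratt balance: ρ_ref D = ρ (D + h).
ρ = ρ_ref D/(D + h) = 2760 × 130 km/(130 km + 1.62 km) = 2730 kg m⁻³.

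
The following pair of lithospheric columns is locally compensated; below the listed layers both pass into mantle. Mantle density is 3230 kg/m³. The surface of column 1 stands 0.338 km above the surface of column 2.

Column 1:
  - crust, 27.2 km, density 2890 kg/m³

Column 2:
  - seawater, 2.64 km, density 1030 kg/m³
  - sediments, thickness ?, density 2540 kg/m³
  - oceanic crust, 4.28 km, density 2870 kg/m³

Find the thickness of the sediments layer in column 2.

1.17 km

Take the compensation level at the base of the deeper column (depth z_c below the surface of column 1) and equate Σ ρ_i t_i down to z_c; mantle fills any gap and the z_c terms cancel.
Column 1: 27.2×2890 + (z_c − 27.2)×3230
Column 2: 0.338×0 + 2.64×1030 + x×2540 + 4.28×2870 + (z_c − 0.338 − 6.92 − x)×3230
The z_c×3230 term appears on both sides and cancels. Collect the known terms of each column as K = Σ(ρt)_known − 3230 × (depth of known layers): K_1 = 78608 − 3230×27.2 = −9248; K_2 = 15002.8 − 3230×(0.338 + 6.92) = −8440.54.
Balance: K_1 = K_2 − x×(3230 − 2540), so x = (K_2 − K_1)/(3230 − 2540) = 807.46/690 = 1.17 km.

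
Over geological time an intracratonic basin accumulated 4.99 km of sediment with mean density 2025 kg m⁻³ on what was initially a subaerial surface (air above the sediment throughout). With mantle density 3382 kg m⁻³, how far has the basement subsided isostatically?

Subaerial load: s = t ρ_sed / ρ_m = 4.99 km × 2025/3382 = 2.99 km.

2.99 km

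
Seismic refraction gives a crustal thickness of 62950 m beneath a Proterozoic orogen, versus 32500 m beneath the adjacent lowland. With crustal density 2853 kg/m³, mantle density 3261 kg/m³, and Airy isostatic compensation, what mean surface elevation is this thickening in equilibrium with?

Excess crust Δ = 62950 m − 32500 m = 30450 m, split between elevation h and root r with h + r = Δ.
Airy balance ρ_c h = (ρ_m − ρ_c) r gives r = h ρ_c/(ρ_m − ρ_c), so h (1 + ρ_c/(ρ_m − ρ_c)) = Δ, i.e. h = Δ (ρ_m − ρ_c)/ρ_m.
h = 30450 m × 408/3261 = 3810 m.

3810 m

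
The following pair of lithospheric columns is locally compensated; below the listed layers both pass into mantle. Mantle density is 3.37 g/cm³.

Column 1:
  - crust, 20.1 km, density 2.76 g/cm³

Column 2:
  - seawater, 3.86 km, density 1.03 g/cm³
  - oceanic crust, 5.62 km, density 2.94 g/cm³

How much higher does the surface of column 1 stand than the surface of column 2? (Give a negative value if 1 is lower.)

For any compensation level in the mantle, the mantle terms cancel and isostasy reduces to e = (Σt_1 − Σt_2) − (Σ(ρt)_1 − Σ(ρt)_2) / ρ_m.
Σt_1 = 20.1 km; Σt_2 = 9.48 km; Σ(ρt)_1 = 55.476; Σ(ρt)_2 = 20.4986 (in km·g/cm³).
e = (20.1 − 9.48) − (55.476 − 20.4986) / 3.37 = 0.241 km.

0.241 km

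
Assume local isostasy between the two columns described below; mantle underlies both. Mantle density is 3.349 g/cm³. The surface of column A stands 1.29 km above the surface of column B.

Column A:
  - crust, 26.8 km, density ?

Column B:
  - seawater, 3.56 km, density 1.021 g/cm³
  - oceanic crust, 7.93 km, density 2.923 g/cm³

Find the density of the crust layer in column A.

Take the compensation level at the base of the deeper column (depth z_c below the surface of column A) and equate Σ ρ_i t_i down to z_c; mantle fills any gap and the z_c terms cancel.
Column A: 26.8×ρ + (z_c − 26.8)×3.349
Column B: 1.29×0 + 3.56×1.021 + 7.93×2.923 + (z_c − 1.29 − 11.49)×3.349
The z_c×3.349 term appears on both sides and cancels. Collect the known terms of each column as K = Σ(ρt)_known − 3.349 × (depth of known layers): K_A = 0 − 3.349×26.8 = −89.7532; K_B = 26.81415 − 3.349×(1.29 + 11.49) = −15.98607.
Balance: K_A + 26.8×ρ = K_B, so ρ = (K_B − K_A)/26.8 = 73.7671/26.8 = 2.75 g/cm³.

2.75 g/cm³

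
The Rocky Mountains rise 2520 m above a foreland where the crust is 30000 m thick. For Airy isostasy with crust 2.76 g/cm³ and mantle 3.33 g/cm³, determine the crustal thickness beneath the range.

Root depth r = h ρ_c / (ρ_m − ρ_c) = 2520 m × 2.76 / 0.57 = 12200 m.
Total thickness = T + h + r = 30000 m + 2520 m + 12200 m = 44700 m.

44700 m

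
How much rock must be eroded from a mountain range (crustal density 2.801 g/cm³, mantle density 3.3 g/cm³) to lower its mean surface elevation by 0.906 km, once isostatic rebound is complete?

5.99 km

Net drop Δ = e − u = e − e ρ_c/ρ_m = e (ρ_m − ρ_c)/ρ_m.
e = Δ ρ_m/(ρ_m − ρ_c) = 0.906 km × 3.3/0.499 = 5.99 km.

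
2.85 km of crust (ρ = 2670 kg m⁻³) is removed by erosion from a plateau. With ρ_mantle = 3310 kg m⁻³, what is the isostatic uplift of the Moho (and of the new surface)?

2.3 km

Unloading: uplift u = e ρ_c/ρ_m = 2.85 km × 2670/3310 = 2.3 km.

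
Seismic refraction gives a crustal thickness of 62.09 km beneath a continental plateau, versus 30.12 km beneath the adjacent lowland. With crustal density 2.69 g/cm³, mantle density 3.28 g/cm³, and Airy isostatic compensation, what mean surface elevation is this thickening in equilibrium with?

5.75 km

Excess crust Δ = 62.09 km − 30.12 km = 31.97 km, split between elevation h and root r with h + r = Δ.
Airy balance ρ_c h = (ρ_m − ρ_c) r gives r = h ρ_c/(ρ_m − ρ_c), so h (1 + ρ_c/(ρ_m − ρ_c)) = Δ, i.e. h = Δ (ρ_m − ρ_c)/ρ_m.
h = 31.97 km × 0.59/3.28 = 5.75 km.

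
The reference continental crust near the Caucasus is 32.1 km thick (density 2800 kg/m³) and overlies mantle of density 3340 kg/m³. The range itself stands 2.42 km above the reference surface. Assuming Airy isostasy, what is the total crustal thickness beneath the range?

47.1 km

Root depth r = h ρ_c / (ρ_m − ρ_c) = 2.42 km × 2800 / 540 = 12.55 km.
Total thickness = T + h + r = 32.1 km + 2.42 km + 12.55 km = 47.1 km.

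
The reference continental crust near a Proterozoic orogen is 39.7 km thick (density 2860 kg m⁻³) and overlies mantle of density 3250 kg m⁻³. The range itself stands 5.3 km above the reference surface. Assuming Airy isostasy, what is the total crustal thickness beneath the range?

Root depth r = h ρ_c / (ρ_m − ρ_c) = 5.3 km × 2860 / 390 = 38.87 km.
Total thickness = T + h + r = 39.7 km + 5.3 km + 38.87 km = 83.9 km.

83.9 km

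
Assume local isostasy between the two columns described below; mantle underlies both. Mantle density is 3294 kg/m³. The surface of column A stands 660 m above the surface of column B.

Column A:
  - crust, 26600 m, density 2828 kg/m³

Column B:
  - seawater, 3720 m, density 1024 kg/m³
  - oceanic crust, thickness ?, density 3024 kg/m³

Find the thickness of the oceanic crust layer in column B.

Take the compensation level at the base of the deeper column (depth z_c below the surface of column A) and equate Σ ρ_i t_i down to z_c; mantle fills any gap and the z_c terms cancel.
Column A: 26600×2828 + (z_c − 26600)×3294
Column B: 660×0 + 3720×1024 + x×3024 + (z_c − 660 − 3720 − x)×3294
The z_c×3294 term appears on both sides and cancels. Collect the known terms of each column as K = Σ(ρt)_known − 3294 × (depth of known layers): K_A = 75224800 − 3294×26600 = −12395600; K_B = 3809280 − 3294×(660 + 3720) = −10618440.
Balance: K_A = K_B − x×(3294 − 3024), so x = (K_B − K_A)/(3294 − 3024) = 1777160/270 = 6580 m.

6580 m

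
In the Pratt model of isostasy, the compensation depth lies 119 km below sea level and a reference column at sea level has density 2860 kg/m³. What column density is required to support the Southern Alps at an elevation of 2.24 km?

Pratt balance: ρ_ref D = ρ (D + h).
ρ = ρ_ref D/(D + h) = 2860 × 119 km/(119 km + 2.24 km) = 2810 kg/m³.

2810 kg/m³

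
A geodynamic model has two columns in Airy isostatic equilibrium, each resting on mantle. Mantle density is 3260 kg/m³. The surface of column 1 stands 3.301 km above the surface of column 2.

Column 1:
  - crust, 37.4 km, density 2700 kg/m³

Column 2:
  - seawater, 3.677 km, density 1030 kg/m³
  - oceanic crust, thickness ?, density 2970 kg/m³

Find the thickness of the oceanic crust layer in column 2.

Take the compensation level at the base of the deeper column (depth z_c below the surface of column 1) and equate Σ ρ_i t_i down to z_c; mantle fills any gap and the z_c terms cancel.
Column 1: 37.4×2700 + (z_c − 37.4)×3260
Column 2: 3.301×0 + 3.677×1030 + x×2970 + (z_c − 3.301 − 3.677 − x)×3260
The z_c×3260 term appears on both sides and cancels. Collect the known terms of each column as K = Σ(ρt)_known − 3260 × (depth of known layers): K_1 = 100980 − 3260×37.4 = −20944; K_2 = 3787.31 − 3260×(3.301 + 3.677) = −18960.97.
Balance: K_1 = K_2 − x×(3260 − 2970), so x = (K_2 − K_1)/(3260 − 2970) = 1983.03/290 = 6.84 km.

6.84 km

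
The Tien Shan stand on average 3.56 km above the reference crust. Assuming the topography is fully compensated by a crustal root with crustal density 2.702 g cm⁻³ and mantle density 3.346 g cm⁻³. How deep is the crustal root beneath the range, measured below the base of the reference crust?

14.9 km

Isostatic balance requires: the weight of the topography is balanced by the buoyancy of the root, ρ_c h = (ρ_m − ρ_c) r.
r = h · ρ_c / (ρ_m − ρ_c) = 3.56 km × 2.702 / (3.346 − 2.702) = 14.9 km.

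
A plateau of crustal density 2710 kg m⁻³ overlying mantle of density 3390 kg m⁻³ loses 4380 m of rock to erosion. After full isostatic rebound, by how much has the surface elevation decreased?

879 m

Rebound u = e ρ_c/ρ_m = 4380 m × 2710/3390 = 3501 m.
Net surface drop = e − u = 4380 m − 3501 m = e (ρ_m − ρ_c)/ρ_m = 879 m.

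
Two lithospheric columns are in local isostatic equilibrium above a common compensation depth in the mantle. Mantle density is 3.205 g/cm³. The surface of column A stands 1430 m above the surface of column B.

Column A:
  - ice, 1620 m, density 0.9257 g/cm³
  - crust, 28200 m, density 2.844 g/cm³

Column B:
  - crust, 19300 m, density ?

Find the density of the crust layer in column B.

Take the compensation level at the base of the deeper column (depth z_c below the surface of column A) and equate Σ ρ_i t_i down to z_c; mantle fills any gap and the z_c terms cancel.
Column A: 1620×0.9257 + 28200×2.844 + (z_c − 29820)×3.205
Column B: 1430×0 + 19300×ρ + (z_c − 1430 − 19300)×3.205
The z_c×3.205 term appears on both sides and cancels. Collect the known terms of each column as K = Σ(ρt)_known − 3.205 × (depth of known layers): K_A = 81700.434 − 3.205×29820 = −13872.666; K_B = 0 − 3.205×(1430 + 19300) = −66439.65.
Balance: K_A = K_B + 19300×ρ, so ρ = (K_A − K_B)/19300 = 52567/19300 = 2.72 g/cm³.

2.72 g/cm³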